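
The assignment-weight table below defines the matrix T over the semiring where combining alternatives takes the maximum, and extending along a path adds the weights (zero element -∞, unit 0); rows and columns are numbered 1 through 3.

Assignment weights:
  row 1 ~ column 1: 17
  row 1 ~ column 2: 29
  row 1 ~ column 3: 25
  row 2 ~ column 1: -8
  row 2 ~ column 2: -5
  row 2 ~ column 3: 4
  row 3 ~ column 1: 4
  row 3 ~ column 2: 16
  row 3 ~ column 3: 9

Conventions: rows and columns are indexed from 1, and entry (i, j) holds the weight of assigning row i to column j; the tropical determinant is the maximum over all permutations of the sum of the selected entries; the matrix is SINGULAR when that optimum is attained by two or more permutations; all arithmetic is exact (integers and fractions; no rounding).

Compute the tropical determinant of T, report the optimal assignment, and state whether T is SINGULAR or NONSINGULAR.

σ = (1, 2, 3): 17 + (-5) + 9 = 21
σ = (1, 3, 2): 17 + 4 + 16 = 37
σ = (2, 1, 3): 29 + (-8) + 9 = 30
σ = (2, 3, 1): 29 + 4 + 4 = 37
σ = (3, 1, 2): 25 + (-8) + 16 = 33
σ = (3, 2, 1): 25 + (-5) + 4 = 24
Optimal value attained by: σ = (1, 3, 2).
Answer: det⊕(T) = 37; verdict: SINGULAR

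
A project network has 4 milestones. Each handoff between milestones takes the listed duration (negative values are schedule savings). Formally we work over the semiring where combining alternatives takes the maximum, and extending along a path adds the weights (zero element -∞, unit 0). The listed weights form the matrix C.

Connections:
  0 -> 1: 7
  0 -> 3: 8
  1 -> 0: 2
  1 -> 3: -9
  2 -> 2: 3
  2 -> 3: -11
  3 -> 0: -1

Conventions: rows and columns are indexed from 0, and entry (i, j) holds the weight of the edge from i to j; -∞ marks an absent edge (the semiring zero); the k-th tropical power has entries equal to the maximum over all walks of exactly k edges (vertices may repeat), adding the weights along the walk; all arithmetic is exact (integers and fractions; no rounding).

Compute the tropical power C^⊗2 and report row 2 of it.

C^⊗2:
  [9, -∞, -∞, -2]
  [-10, 9, -∞, 10]
  [-12, -∞, 6, -8]
  [-∞, 6, -∞, 7]
Answer: row 2 of C^⊗2 = [-12, -∞, 6, -8]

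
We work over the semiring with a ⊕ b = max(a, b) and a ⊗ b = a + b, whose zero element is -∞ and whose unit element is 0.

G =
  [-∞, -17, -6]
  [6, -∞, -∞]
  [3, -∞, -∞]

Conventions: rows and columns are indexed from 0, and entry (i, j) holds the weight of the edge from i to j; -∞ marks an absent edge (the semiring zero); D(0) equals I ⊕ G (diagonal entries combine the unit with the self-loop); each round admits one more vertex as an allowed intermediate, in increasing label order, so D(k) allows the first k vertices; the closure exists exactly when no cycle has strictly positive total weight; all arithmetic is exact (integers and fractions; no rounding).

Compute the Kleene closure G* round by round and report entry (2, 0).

D(0):
  [0, -17, -6]
  [6, 0, -∞]
  [3, -∞, 0]
D(1):
  [0, -17, -6]
  [6, 0, 0]
  [3, -14, 0]
D(2):
  [0, -17, -6]
  [6, 0, 0]
  [3, -14, 0]
D(3):
  [0, -17, -6]
  [6, 0, 0]
  [3, -14, 0]
Answer: G*[2][0] = 3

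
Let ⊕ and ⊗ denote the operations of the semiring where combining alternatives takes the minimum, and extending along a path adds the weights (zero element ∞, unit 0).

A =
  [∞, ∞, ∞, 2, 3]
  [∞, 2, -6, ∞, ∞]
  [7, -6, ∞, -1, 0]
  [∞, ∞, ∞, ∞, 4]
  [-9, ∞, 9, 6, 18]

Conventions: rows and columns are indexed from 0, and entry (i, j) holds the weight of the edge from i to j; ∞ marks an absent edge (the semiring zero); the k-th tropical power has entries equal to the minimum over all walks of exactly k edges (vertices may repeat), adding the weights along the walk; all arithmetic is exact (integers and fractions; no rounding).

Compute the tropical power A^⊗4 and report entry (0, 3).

A^⊗2:
  [-6, ∞, 12, 9, 6]
  [1, -12, -4, -7, -6]
  [-9, -4, -12, 6, 3]
  [-5, ∞, 13, 10, 22]
  [9, 3, 27, -7, -6]
A^⊗3:
  [-3, 6, 15, -4, -3]
  [-15, -10, -18, -5, -4]
  [-6, -18, -10, -13, -12]
  [13, 7, 31, -3, -2]
  [-15, 5, -3, 0, -3]
A^⊗4:
  [-12, 8, 0, -1, 0]
  [-13, -24, -16, -19, -18]
  [-21, -16, -24, -11, -10]
  [-11, 9, 1, 4, 1]
  [-12, -9, -1, -13, -12]
Key observation: the optimum is the walk 0->3->4->0->3, with weight 2 + 4 + (-9) + 2 = -1.
Optimal value attained by: walk 0->3->4->0->3.
Answer: (A^⊗4)[0][3] = -1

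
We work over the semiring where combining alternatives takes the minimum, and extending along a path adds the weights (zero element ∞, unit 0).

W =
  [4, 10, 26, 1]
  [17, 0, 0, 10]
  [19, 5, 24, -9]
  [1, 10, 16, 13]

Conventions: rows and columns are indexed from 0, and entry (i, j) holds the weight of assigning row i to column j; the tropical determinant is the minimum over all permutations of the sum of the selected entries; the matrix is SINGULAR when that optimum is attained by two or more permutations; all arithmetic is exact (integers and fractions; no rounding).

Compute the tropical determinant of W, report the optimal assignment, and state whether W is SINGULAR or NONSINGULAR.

σ = (0, 1, 2, 3): 4 + 0 + 24 + 13 = 41
σ = (0, 1, 3, 2): 4 + 0 + (-9) + 16 = 11
σ = (0, 2, 1, 3): 4 + 0 + 5 + 13 = 22
σ = (0, 2, 3, 1): 4 + 0 + (-9) + 10 = 5
σ = (0, 3, 1, 2): 4 + 10 + 5 + 16 = 35
σ = (0, 3, 2, 1): 4 + 10 + 24 + 10 = 48
σ = (1, 0, 2, 3): 10 + 17 + 24 + 13 = 64
σ = (1, 0, 3, 2): 10 + 17 + (-9) + 16 = 34
σ = (1, 2, 0, 3): 10 + 0 + 19 + 13 = 42
σ = (1, 2, 3, 0): 10 + 0 + (-9) + 1 = 2
σ = (1, 3, 0, 2): 10 + 10 + 19 + 16 = 55
σ = (1, 3, 2, 0): 10 + 10 + 24 + 1 = 45
σ = (2, 0, 1, 3): 26 + 17 + 5 + 13 = 61
σ = (2, 0, 3, 1): 26 + 17 + (-9) + 10 = 44
σ = (2, 1, 0, 3): 26 + 0 + 19 + 13 = 58
σ = (2, 1, 3, 0): 26 + 0 + (-9) + 1 = 18
σ = (2, 3, 0, 1): 26 + 10 + 19 + 10 = 65
σ = (2, 3, 1, 0): 26 + 10 + 5 + 1 = 42
σ = (3, 0, 1, 2): 1 + 17 + 5 + 16 = 39
σ = (3, 0, 2, 1): 1 + 17 + 24 + 10 = 52
σ = (3, 1, 0, 2): 1 + 0 + 19 + 16 = 36
σ = (3, 1, 2, 0): 1 + 0 + 24 + 1 = 26
σ = (3, 2, 0, 1): 1 + 0 + 19 + 10 = 30
σ = (3, 2, 1, 0): 1 + 0 + 5 + 1 = 7
Optimal value attained by: σ = (1, 2, 3, 0).
Answer: det⊕(W) = 2; verdict: NONSINGULAR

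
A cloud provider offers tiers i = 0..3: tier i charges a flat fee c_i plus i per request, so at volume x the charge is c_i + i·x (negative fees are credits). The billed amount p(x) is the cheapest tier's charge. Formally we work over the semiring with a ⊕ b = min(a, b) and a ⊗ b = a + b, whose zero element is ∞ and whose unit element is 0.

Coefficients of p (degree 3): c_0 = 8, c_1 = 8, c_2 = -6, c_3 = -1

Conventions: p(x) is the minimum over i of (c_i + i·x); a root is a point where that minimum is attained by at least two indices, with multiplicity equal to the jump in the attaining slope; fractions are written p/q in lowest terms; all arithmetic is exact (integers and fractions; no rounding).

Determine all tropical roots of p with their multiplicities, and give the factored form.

hull edge (i=0, c=8) to (i=2, c=-6): slope -7, span 2
hull edge (i=2, c=-6) to (i=3, c=-1): slope 5, span 1
Factored form: p(x) = -1 ⊗ (x ⊕ (-5)) ⊗ (x ⊕ 7) ⊗ (x ⊕ 7)
Answer: roots = -5 (mult 1), 7 (mult 2)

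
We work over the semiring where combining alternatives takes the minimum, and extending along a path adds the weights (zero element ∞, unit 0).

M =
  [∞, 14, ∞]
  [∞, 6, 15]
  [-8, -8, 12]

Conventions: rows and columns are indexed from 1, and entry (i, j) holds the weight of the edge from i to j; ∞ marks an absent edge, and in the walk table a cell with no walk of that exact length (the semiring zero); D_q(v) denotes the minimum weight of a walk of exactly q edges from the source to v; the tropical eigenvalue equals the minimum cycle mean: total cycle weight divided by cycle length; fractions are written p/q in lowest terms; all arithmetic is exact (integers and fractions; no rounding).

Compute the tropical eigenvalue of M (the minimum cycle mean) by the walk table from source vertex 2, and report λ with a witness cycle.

q=0: [∞, 0, ∞]
q=1: [∞, 6, 15]
q=2: [7, 7, 21]
q=3: [13, 13, 22]
Optimal cycle mean attained by: cycle 2->3->2, total 15 + (-8), length 2.
Answer: λ = 7/2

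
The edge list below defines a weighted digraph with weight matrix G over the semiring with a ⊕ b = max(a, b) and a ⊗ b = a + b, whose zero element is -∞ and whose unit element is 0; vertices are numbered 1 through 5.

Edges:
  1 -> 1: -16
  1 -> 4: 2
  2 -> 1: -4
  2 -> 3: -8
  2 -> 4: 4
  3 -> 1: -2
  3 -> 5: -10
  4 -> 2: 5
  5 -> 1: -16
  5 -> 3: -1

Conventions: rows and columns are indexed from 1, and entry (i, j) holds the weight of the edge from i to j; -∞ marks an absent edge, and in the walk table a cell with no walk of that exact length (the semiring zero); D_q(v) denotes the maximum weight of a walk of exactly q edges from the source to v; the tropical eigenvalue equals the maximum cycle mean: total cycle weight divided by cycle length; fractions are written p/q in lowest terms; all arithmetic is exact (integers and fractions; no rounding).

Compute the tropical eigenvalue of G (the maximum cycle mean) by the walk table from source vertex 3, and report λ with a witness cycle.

q=0: [-∞, -∞, 0, -∞, -∞]
q=1: [-2, -∞, -∞, -∞, -10]
q=2: [-18, -∞, -11, 0, -∞]
q=3: [-13, 5, -∞, -16, -21]
q=4: [1, -11, -3, 9, -∞]
q=5: [-5, 14, -19, 3, -13]
Optimal cycle mean attained by: cycle 2->4->2, total 4 + 5, length 2.
Answer: λ = 9/2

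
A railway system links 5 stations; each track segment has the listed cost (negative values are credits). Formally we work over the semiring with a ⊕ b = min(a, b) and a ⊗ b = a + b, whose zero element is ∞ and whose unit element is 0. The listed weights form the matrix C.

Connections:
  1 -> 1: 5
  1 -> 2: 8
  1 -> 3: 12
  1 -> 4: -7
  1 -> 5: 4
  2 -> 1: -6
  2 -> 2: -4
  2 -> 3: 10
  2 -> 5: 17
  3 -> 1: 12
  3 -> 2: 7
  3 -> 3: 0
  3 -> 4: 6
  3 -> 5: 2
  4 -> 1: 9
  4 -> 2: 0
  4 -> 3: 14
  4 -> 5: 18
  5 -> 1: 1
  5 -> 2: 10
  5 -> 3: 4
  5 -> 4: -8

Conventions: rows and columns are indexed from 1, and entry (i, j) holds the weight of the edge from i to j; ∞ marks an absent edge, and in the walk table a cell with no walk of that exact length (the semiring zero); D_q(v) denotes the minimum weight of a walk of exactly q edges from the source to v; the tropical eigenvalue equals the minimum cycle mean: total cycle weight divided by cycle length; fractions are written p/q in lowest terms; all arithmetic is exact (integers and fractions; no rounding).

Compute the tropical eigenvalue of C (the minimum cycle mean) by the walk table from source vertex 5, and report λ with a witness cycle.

q=0: [∞, ∞, ∞, ∞, 0]
q=1: [1, 10, 4, -8, ∞]
q=2: [1, -8, 4, -6, 5]
q=3: [-14, -12, 2, -6, 5]
q=4: [-18, -16, -2, -21, -10]
q=5: [-22, -21, -7, -25, -14]
Optimal cycle mean attained by: cycle 1->4->2->1, total (-7) + 0 + (-6), length 3.
Answer: λ = -13/3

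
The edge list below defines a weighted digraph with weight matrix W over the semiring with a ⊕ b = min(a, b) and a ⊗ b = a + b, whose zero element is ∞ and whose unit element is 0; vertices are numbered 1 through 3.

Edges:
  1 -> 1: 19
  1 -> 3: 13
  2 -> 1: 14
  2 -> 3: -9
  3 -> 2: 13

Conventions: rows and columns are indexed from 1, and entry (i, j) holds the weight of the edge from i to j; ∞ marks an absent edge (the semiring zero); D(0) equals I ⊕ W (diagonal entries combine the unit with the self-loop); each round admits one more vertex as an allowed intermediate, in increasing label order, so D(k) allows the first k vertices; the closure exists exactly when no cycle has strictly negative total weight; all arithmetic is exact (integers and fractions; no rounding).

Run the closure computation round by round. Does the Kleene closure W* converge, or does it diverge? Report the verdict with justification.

D(0):
  [0, ∞, 13]
  [14, 0, -9]
  [∞, 13, 0]
D(1):
  [0, ∞, 13]
  [14, 0, -9]
  [∞, 13, 0]
D(2):
  [0, ∞, 13]
  [14, 0, -9]
  [27, 13, 0]
D(3):
  [0, 26, 13]
  [14, 0, -9]
  [27, 13, 0]
Key observation: every diagonal entry stays at the unit through all rounds, so no improving cycle exists.
Answer: CONVERGES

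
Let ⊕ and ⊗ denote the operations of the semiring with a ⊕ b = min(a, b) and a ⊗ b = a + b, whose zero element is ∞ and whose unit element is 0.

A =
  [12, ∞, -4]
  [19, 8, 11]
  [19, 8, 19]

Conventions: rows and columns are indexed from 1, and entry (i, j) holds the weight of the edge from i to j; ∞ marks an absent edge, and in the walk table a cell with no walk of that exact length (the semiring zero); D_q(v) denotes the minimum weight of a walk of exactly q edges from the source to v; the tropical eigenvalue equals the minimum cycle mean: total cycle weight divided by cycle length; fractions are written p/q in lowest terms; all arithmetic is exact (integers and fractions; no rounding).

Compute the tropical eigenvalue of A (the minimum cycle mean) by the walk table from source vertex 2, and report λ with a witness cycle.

q=0: [∞, 0, ∞]
q=1: [19, 8, 11]
q=2: [27, 16, 15]
q=3: [34, 23, 23]
Optimal cycle mean attained by: cycle 1->3->1, total (-4) + 19, length 2.
Answer: λ = 15/2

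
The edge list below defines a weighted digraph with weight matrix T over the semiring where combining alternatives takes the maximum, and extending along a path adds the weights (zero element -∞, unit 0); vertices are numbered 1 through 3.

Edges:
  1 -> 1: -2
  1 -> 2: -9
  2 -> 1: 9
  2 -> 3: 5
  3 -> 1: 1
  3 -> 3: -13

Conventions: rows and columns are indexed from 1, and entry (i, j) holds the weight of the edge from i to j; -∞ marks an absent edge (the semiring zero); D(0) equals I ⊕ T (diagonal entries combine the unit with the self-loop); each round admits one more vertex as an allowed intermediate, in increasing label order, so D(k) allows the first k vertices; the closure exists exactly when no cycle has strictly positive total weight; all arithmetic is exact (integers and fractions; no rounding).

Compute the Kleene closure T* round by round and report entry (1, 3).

D(0):
  [0, -9, -∞]
  [9, 0, 5]
  [1, -∞, 0]
D(1):
  [0, -9, -∞]
  [9, 0, 5]
  [1, -8, 0]
D(2):
  [0, -9, -4]
  [9, 0, 5]
  [1, -8, 0]
D(3):
  [0, -9, -4]
  [9, 0, 5]
  [1, -8, 0]
Answer: T*[1][3] = -4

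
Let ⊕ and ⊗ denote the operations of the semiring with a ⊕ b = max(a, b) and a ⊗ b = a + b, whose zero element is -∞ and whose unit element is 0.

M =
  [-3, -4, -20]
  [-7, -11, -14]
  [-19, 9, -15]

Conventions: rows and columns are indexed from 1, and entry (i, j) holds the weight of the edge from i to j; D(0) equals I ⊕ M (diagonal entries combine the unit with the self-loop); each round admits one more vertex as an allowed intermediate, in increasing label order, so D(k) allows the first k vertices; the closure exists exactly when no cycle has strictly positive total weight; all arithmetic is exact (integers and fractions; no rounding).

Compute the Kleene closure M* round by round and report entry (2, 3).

D(0):
  [0, -4, -20]
  [-7, 0, -14]
  [-19, 9, 0]
D(1):
  [0, -4, -20]
  [-7, 0, -14]
  [-19, 9, 0]
D(2):
  [0, -4, -18]
  [-7, 0, -14]
  [2, 9, 0]
D(3):
  [0, -4, -18]
  [-7, 0, -14]
  [2, 9, 0]
Answer: M*[2][3] = -14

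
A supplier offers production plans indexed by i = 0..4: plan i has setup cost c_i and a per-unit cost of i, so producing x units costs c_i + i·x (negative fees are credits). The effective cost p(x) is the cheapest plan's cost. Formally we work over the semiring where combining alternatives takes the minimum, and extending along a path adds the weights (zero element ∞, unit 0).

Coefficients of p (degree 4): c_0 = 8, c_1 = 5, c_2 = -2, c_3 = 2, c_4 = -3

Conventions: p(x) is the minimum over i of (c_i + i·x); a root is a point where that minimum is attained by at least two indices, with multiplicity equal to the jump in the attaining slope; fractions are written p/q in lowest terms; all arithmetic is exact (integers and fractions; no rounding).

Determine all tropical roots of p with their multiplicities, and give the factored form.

hull edge (i=0, c=8) to (i=2, c=-2): slope -5, span 2
hull edge (i=2, c=-2) to (i=4, c=-3): slope -1/2, span 2
Factored form: p(x) = -3 ⊗ (x ⊕ 1/2) ⊗ (x ⊕ 1/2) ⊗ (x ⊕ 5) ⊗ (x ⊕ 5)
Answer: roots = 1/2 (mult 2), 5 (mult 2)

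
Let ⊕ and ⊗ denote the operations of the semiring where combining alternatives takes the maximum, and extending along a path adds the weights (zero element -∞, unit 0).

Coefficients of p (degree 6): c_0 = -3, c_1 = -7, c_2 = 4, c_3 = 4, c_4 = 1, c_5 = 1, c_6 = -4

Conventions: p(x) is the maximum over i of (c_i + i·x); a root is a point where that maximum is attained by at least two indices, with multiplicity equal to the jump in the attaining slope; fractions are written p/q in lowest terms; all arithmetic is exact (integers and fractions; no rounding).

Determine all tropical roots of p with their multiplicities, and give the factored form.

hull edge (i=0, c=-3) to (i=2, c=4): slope 7/2, span 2
hull edge (i=2, c=4) to (i=3, c=4): slope 0, span 1
hull edge (i=3, c=4) to (i=5, c=1): slope -3/2, span 2
hull edge (i=5, c=1) to (i=6, c=-4): slope -5, span 1
Factored form: p(x) = -4 ⊗ (x ⊕ (-7/2)) ⊗ (x ⊕ (-7/2)) ⊗ (x ⊕ 0) ⊗ (x ⊕ 3/2) ⊗ (x ⊕ 3/2) ⊗ (x ⊕ 5)
Answer: roots = -7/2 (mult 2), 0 (mult 1), 3/2 (mult 2), 5 (mult 1)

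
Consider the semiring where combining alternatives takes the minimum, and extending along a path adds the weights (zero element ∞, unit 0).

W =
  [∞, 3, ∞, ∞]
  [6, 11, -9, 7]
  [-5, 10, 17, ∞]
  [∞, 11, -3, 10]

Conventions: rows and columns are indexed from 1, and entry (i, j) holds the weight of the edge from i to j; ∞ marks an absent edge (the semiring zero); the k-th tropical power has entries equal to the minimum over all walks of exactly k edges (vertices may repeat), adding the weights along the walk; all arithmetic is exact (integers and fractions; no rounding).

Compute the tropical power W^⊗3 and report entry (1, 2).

W^⊗2:
  [9, 14, -6, 10]
  [-14, 1, 2, 17]
  [12, -2, 1, 17]
  [-8, 7, 2, 18]
W^⊗3:
  [-11, 4, 5, 20]
  [-3, -11, -8, 8]
  [-4, 9, -11, 5]
  [-3, -5, -2, 14]
Key observation: the optimum is the walk 1->2->3->2, with weight 3 + (-9) + 10 = 4.
Optimal value attained by: walk 1->2->3->2.
Answer: (W^⊗3)[1][2] = 4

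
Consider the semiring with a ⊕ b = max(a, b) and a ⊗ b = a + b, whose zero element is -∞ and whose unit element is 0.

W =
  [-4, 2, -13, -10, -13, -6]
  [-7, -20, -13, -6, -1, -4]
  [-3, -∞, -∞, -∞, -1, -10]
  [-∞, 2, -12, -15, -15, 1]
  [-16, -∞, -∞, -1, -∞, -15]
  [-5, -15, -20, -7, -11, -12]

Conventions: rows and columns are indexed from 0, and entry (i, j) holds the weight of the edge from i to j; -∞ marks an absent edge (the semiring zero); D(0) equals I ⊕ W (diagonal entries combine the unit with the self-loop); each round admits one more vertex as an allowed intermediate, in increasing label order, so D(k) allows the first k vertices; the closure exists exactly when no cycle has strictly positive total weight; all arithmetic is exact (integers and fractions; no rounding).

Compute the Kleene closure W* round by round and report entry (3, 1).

D(0):
  [0, 2, -13, -10, -13, -6]
  [-7, 0, -13, -6, -1, -4]
  [-3, -∞, 0, -∞, -1, -10]
  [-∞, 2, -12, 0, -15, 1]
  [-16, -∞, -∞, -1, 0, -15]
  [-5, -15, -20, -7, -11, 0]
D(1):
  [0, 2, -13, -10, -13, -6]
  [-7, 0, -13, -6, -1, -4]
  [-3, -1, 0, -13, -1, -9]
  [-∞, 2, -12, 0, -15, 1]
  [-16, -14, -29, -1, 0, -15]
  [-5, -3, -18, -7, -11, 0]
D(2):
  [0, 2, -11, -4, 1, -2]
  [-7, 0, -13, -6, -1, -4]
  [-3, -1, 0, -7, -1, -5]
  [-5, 2, -11, 0, 1, 1]
  [-16, -14, -27, -1, 0, -15]
  [-5, -3, -16, -7, -4, 0]
D(3):
  [0, 2, -11, -4, 1, -2]
  [-7, 0, -13, -6, -1, -4]
  [-3, -1, 0, -7, -1, -5]
  [-5, 2, -11, 0, 1, 1]
  [-16, -14, -27, -1, 0, -15]
  [-5, -3, -16, -7, -4, 0]
D(4):
  [0, 2, -11, -4, 1, -2]
  [-7, 0, -13, -6, -1, -4]
  [-3, -1, 0, -7, -1, -5]
  [-5, 2, -11, 0, 1, 1]
  [-6, 1, -12, -1, 0, 0]
  [-5, -3, -16, -7, -4, 0]
D(5):
  [0, 2, -11, 0, 1, 1]
  [-7, 0, -13, -2, -1, -1]
  [-3, 0, 0, -2, -1, -1]
  [-5, 2, -11, 0, 1, 1]
  [-6, 1, -12, -1, 0, 0]
  [-5, -3, -16, -5, -4, 0]
D(6):
  [0, 2, -11, 0, 1, 1]
  [-6, 0, -13, -2, -1, -1]
  [-3, 0, 0, -2, -1, -1]
  [-4, 2, -11, 0, 1, 1]
  [-5, 1, -12, -1, 0, 0]
  [-5, -3, -16, -5, -4, 0]
Answer: W*[3][1] = 2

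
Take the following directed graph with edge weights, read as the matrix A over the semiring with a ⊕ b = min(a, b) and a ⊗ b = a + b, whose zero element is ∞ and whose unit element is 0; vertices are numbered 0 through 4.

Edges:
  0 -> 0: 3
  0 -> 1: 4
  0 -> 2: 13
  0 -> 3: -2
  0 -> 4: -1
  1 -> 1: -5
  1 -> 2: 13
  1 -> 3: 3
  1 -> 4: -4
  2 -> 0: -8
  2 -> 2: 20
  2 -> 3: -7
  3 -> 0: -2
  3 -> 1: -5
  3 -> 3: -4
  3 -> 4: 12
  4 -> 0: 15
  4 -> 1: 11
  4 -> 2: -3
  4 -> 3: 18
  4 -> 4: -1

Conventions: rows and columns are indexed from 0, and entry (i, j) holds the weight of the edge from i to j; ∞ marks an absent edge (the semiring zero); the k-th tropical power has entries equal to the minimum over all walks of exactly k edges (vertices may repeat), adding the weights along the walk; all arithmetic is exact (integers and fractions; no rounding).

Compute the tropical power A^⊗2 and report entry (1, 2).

A^⊗2:
  [-4, -7, -4, -6, -2]
  [1, -10, -7, -2, -9]
  [-9, -12, 5, -11, -9]
  [-6, -10, 8, -8, -9]
  [-11, 6, -4, -10, -2]
Key observation: the optimum is the walk 1->4->2, with weight (-4) + (-3) = -7.
Optimal value attained by: walk 1->4->2.
Answer: (A^⊗2)[1][2] = -7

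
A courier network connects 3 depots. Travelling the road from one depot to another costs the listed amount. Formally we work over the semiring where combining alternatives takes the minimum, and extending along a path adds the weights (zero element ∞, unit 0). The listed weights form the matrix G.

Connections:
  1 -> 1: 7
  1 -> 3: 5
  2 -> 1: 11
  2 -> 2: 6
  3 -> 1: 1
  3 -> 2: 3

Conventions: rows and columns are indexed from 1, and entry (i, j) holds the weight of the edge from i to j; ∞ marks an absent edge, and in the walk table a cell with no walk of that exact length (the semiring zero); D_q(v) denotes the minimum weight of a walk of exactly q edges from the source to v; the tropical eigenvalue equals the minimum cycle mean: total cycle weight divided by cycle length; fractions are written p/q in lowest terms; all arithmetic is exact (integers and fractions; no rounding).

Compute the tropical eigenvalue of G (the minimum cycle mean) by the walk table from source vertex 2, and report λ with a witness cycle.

q=0: [∞, 0, ∞]
q=1: [11, 6, ∞]
q=2: [17, 12, 16]
q=3: [17, 18, 22]
Optimal cycle mean attained by: cycle 1->3->1, total 5 + 1, length 2.
Answer: λ = 3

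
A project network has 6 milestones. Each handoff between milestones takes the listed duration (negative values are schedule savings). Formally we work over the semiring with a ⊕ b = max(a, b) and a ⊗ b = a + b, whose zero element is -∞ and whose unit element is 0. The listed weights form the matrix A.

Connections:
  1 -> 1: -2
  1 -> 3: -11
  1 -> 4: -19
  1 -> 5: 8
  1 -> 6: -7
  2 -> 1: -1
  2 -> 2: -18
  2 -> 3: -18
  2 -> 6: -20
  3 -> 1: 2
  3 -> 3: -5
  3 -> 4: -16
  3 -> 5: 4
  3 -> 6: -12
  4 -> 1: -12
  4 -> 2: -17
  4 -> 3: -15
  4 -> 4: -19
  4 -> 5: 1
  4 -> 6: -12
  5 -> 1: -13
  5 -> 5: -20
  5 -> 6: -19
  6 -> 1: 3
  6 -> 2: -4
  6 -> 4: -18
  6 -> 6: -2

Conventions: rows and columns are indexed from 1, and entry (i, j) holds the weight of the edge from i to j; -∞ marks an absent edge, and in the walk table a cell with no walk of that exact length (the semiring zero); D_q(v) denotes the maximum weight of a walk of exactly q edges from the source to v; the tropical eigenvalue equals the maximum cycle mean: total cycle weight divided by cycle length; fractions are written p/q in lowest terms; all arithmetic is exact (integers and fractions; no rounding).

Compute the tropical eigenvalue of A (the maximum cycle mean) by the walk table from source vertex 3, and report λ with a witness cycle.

q=0: [-∞, -∞, 0, -∞, -∞, -∞]
q=1: [2, -∞, -5, -16, 4, -12]
q=2: [0, -16, -9, -17, 10, -5]
q=3: [-2, -9, -11, -19, 8, -7]
q=4: [-4, -11, -13, -21, 6, -9]
q=5: [-6, -13, -15, -23, 4, -11]
q=6: [-8, -15, -17, -25, 2, -13]
Optimal cycle mean attained by: cycle 1->1, total (-2), length 1.
Answer: λ = -2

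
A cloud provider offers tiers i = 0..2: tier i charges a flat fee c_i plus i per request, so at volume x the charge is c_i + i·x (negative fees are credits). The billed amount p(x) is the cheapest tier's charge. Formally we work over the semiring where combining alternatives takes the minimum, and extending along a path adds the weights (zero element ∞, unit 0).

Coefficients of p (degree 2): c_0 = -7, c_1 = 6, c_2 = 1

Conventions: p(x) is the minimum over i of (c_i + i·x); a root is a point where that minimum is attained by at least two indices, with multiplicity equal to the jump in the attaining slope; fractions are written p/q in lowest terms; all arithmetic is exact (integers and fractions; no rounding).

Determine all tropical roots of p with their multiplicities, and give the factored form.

hull edge (i=0, c=-7) to (i=2, c=1): slope 4, span 2
Factored form: p(x) = 1 ⊗ (x ⊕ (-4)) ⊗ (x ⊕ (-4))
Answer: roots = -4 (mult 2)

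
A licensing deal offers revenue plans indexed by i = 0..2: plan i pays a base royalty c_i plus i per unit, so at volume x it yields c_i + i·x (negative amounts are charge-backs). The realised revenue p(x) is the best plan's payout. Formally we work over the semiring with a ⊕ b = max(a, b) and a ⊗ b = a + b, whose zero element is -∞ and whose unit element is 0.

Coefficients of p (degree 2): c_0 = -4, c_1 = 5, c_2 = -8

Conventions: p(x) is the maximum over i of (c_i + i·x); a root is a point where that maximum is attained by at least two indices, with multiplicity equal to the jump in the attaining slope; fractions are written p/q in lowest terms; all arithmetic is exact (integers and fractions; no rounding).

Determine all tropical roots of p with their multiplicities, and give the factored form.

hull edge (i=0, c=-4) to (i=1, c=5): slope 9, span 1
hull edge (i=1, c=5) to (i=2, c=-8): slope -13, span 1
Factored form: p(x) = -8 ⊗ (x ⊕ (-9)) ⊗ (x ⊕ 13)
Answer: roots = -9 (mult 1), 13 (mult 1)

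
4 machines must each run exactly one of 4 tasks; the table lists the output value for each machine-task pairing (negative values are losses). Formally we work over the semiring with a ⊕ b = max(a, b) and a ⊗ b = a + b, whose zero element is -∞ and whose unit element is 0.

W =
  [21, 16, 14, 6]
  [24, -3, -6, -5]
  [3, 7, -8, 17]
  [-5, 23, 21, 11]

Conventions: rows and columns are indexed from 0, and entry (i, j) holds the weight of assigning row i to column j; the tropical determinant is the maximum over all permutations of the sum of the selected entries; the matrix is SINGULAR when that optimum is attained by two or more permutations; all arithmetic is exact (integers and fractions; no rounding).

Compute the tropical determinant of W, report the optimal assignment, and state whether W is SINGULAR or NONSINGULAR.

σ = (0, 1, 2, 3): 21 + (-3) + (-8) + 11 = 21
σ = (0, 1, 3, 2): 21 + (-3) + 17 + 21 = 56
σ = (0, 2, 1, 3): 21 + (-6) + 7 + 11 = 33
σ = (0, 2, 3, 1): 21 + (-6) + 17 + 23 = 55
σ = (0, 3, 1, 2): 21 + (-5) + 7 + 21 = 44
σ = (0, 3, 2, 1): 21 + (-5) + (-8) + 23 = 31
σ = (1, 0, 2, 3): 16 + 24 + (-8) + 11 = 43
σ = (1, 0, 3, 2): 16 + 24 + 17 + 21 = 78
σ = (1, 2, 0, 3): 16 + (-6) + 3 + 11 = 24
σ = (1, 2, 3, 0): 16 + (-6) + 17 + (-5) = 22
σ = (1, 3, 0, 2): 16 + (-5) + 3 + 21 = 35
σ = (1, 3, 2, 0): 16 + (-5) + (-8) + (-5) = -2
σ = (2, 0, 1, 3): 14 + 24 + 7 + 11 = 56
σ = (2, 0, 3, 1): 14 + 24 + 17 + 23 = 78
σ = (2, 1, 0, 3): 14 + (-3) + 3 + 11 = 25
σ = (2, 1, 3, 0): 14 + (-3) + 17 + (-5) = 23
σ = (2, 3, 0, 1): 14 + (-5) + 3 + 23 = 35
σ = (2, 3, 1, 0): 14 + (-5) + 7 + (-5) = 11
σ = (3, 0, 1, 2): 6 + 24 + 7 + 21 = 58
σ = (3, 0, 2, 1): 6 + 24 + (-8) + 23 = 45
σ = (3, 1, 0, 2): 6 + (-3) + 3 + 21 = 27
σ = (3, 1, 2, 0): 6 + (-3) + (-8) + (-5) = -10
σ = (3, 2, 0, 1): 6 + (-6) + 3 + 23 = 26
σ = (3, 2, 1, 0): 6 + (-6) + 7 + (-5) = 2
Optimal value attained by: σ = (1, 0, 3, 2).
Answer: det⊕(W) = 78; verdict: SINGULAR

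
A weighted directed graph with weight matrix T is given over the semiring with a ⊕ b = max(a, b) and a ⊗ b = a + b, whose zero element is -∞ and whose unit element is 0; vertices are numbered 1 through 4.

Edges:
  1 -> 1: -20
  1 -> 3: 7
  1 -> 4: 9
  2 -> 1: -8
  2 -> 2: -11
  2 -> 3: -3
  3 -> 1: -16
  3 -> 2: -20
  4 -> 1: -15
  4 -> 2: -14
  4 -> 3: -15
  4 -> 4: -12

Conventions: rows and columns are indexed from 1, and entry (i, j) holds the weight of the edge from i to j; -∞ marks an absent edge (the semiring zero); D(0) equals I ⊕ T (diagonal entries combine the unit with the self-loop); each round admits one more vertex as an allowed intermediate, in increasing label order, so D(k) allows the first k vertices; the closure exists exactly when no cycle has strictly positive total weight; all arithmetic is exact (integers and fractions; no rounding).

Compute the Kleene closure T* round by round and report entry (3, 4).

D(0):
  [0, -∞, 7, 9]
  [-8, 0, -3, -∞]
  [-16, -20, 0, -∞]
  [-15, -14, -15, 0]
D(1):
  [0, -∞, 7, 9]
  [-8, 0, -1, 1]
  [-16, -20, 0, -7]
  [-15, -14, -8, 0]
D(2):
  [0, -∞, 7, 9]
  [-8, 0, -1, 1]
  [-16, -20, 0, -7]
  [-15, -14, -8, 0]
D(3):
  [0, -13, 7, 9]
  [-8, 0, -1, 1]
  [-16, -20, 0, -7]
  [-15, -14, -8, 0]
D(4):
  [0, -5, 7, 9]
  [-8, 0, -1, 1]
  [-16, -20, 0, -7]
  [-15, -14, -8, 0]
Answer: T*[3][4] = -7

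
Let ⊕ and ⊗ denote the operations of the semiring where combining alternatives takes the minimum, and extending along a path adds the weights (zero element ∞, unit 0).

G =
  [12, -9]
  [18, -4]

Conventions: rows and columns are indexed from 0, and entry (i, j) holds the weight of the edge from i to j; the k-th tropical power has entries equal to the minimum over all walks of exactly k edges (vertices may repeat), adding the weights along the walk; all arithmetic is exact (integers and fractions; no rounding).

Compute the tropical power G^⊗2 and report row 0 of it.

G^⊗2:
  [9, -13]
  [14, -8]
Answer: row 0 of G^⊗2 = [9, -13]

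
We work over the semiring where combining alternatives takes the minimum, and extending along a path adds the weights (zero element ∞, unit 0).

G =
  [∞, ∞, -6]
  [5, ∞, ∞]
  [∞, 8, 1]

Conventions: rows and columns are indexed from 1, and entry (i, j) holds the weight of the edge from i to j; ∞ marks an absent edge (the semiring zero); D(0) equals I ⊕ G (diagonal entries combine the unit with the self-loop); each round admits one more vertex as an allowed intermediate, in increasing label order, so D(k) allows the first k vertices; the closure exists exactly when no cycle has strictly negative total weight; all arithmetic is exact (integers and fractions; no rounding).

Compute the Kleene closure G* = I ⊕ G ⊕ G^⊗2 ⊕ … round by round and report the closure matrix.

D(0):
  [0, ∞, -6]
  [5, 0, ∞]
  [∞, 8, 0]
D(1):
  [0, ∞, -6]
  [5, 0, -1]
  [∞, 8, 0]
D(2):
  [0, ∞, -6]
  [5, 0, -1]
  [13, 8, 0]
D(3):
  [0, 2, -6]
  [5, 0, -1]
  [13, 8, 0]
Answer: G* = [[0, 2, -6], [5, 0, -1], [13, 8, 0]]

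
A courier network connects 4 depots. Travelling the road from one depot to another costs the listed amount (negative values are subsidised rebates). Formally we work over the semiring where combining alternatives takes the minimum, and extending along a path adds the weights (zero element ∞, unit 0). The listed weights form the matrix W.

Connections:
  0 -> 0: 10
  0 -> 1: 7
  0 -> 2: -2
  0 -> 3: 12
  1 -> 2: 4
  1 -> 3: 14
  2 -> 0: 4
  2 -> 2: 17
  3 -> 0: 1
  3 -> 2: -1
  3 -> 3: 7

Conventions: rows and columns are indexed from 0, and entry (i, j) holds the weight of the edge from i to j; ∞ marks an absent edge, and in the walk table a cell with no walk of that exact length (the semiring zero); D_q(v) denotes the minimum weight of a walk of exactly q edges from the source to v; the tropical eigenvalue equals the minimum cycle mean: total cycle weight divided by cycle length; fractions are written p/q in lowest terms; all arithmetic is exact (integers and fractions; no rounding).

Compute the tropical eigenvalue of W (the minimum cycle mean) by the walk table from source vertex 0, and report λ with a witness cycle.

q=0: [0, ∞, ∞, ∞]
q=1: [10, 7, -2, 12]
q=2: [2, 17, 8, 19]
q=3: [12, 9, 0, 14]
q=4: [4, 19, 10, 21]
Optimal cycle mean attained by: cycle 0->2->0, total (-2) + 4, length 2.
Answer: λ = 1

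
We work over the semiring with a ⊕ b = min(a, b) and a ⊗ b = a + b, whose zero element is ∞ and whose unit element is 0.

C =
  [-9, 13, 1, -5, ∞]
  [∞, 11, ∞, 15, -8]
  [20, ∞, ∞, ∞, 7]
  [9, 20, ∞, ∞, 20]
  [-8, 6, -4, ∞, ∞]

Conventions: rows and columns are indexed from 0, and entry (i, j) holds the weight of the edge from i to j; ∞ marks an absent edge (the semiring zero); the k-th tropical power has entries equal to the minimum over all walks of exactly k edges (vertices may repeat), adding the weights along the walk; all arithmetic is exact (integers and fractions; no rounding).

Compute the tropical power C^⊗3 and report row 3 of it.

C^⊗2:
  [-18, 4, -8, -14, 5]
  [-16, -2, -12, 26, 3]
  [-1, 13, 3, 15, ∞]
  [0, 22, 10, 4, 12]
  [-17, 5, -7, -13, -2]
C^⊗3:
  [-27, -5, -17, -23, -4]
  [-25, -3, -15, -21, -10]
  [-10, 12, 0, -6, 5]
  [-9, 13, 1, -5, 14]
  [-26, -4, -16, -22, -3]
Answer: row 3 of C^⊗3 = [-9, 13, 1, -5, 14]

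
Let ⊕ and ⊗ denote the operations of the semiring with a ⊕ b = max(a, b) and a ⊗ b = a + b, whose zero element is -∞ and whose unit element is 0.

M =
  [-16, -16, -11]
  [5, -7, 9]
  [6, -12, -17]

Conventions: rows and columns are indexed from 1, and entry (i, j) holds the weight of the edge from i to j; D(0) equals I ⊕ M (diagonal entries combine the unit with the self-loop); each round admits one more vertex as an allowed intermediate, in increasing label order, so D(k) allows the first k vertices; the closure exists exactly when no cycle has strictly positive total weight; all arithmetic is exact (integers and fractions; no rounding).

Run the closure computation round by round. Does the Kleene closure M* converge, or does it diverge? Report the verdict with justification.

D(0):
  [0, -16, -11]
  [5, 0, 9]
  [6, -12, 0]
D(1):
  [0, -16, -11]
  [5, 0, 9]
  [6, -10, 0]
D(2):
  [0, -16, -7]
  [5, 0, 9]
  [6, -10, 0]
D(3):
  [0, -16, -7]
  [15, 0, 9]
  [6, -10, 0]
Key observation: every diagonal entry stays at the unit through all rounds, so no improving cycle exists.
Answer: CONVERGES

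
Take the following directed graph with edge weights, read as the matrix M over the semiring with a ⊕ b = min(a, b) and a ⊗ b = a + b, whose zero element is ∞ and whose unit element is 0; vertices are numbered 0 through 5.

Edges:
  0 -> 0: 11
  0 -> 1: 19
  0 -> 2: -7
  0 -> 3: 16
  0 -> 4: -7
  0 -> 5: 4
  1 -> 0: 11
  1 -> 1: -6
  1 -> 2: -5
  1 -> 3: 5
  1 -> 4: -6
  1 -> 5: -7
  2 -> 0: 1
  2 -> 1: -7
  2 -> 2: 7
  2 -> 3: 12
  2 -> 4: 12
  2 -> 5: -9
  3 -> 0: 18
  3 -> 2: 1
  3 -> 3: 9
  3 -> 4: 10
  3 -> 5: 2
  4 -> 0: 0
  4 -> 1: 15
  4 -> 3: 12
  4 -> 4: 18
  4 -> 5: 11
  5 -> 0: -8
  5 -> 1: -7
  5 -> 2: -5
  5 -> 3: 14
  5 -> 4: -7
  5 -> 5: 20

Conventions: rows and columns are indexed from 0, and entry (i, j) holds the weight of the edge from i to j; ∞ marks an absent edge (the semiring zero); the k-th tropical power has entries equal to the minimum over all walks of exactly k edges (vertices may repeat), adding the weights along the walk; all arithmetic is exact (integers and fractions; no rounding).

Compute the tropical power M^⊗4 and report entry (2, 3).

M^⊗2:
  [-7, -14, -1, 5, -3, -16]
  [-15, -14, -12, -1, -14, -14]
  [-17, -16, -14, -2, -16, -14]
  [-6, -6, -3, 13, -5, -8]
  [3, 4, -7, 16, -7, 4]
  [-7, -13, -15, -2, -15, -14]
M^⊗3:
  [-24, -23, -21, -9, -23, -21]
  [-22, -21, -22, -9, -22, -21]
  [-22, -22, -24, -11, -24, -23]
  [-16, -15, -13, -1, -15, -13]
  [-7, -14, -4, 5, -4, -16]
  [-22, -22, -19, -8, -21, -24]
M^⊗4:
  [-29, -29, -31, -18, -31, -30]
  [-29, -29, -29, -16, -29, -31]
  [-31, -31, -29, -17, -30, -33]
  [-21, -21, -23, -10, -23, -22]
  [-24, -23, -21, -9, -23, -21]
  [-32, -31, -29, -17, -31, -29]
Key observation: the optimum is the walk 2->5->1->1->3, with weight (-9) + (-7) + (-6) + 5 = -17.
Optimal value attained by: walk 2->5->1->1->3.
Answer: (M^⊗4)[2][3] = -17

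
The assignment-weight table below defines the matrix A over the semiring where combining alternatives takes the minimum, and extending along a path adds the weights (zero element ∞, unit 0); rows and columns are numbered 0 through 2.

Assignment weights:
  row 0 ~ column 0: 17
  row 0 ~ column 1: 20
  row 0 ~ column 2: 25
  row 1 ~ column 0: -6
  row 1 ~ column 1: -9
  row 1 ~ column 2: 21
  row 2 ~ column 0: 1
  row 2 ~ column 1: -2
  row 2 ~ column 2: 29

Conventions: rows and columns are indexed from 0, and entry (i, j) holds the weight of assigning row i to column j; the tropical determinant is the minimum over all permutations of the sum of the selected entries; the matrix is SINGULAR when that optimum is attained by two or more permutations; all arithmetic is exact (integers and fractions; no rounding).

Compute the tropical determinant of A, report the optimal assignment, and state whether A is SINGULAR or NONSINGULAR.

σ = (0, 1, 2): 17 + (-9) + 29 = 37
σ = (0, 2, 1): 17 + 21 + (-2) = 36
σ = (1, 0, 2): 20 + (-6) + 29 = 43
σ = (1, 2, 0): 20 + 21 + 1 = 42
σ = (2, 0, 1): 25 + (-6) + (-2) = 17
σ = (2, 1, 0): 25 + (-9) + 1 = 17
Optimal value attained by: σ = (2, 0, 1).
Answer: det⊕(A) = 17; verdict: SINGULAR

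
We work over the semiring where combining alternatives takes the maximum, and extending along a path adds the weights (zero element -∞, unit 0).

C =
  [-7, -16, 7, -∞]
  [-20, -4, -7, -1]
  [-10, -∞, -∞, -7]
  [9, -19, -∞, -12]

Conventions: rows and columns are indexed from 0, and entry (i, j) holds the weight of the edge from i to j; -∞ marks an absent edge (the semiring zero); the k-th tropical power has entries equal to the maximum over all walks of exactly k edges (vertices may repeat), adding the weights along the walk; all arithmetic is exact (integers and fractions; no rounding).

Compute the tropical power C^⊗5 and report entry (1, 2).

C^⊗2:
  [-3, -20, 0, 0]
  [8, -8, -11, -5]
  [2, -26, -3, -19]
  [2, -7, 16, -20]
C^⊗3:
  [9, -19, 4, -7]
  [4, -8, 15, -9]
  [-5, -14, 9, -10]
  [6, -11, 9, 9]
C^⊗4:
  [2, -7, 16, -3]
  [5, -12, 11, 8]
  [-1, -18, 2, 2]
  [18, -10, 13, 2]
C^⊗5:
  [6, -11, 9, 9]
  [17, -11, 12, 4]
  [11, -17, 6, -5]
  [11, 2, 25, 6]
Key observation: the optimum is the walk 1->3->0->2->0->2, with weight (-1) + 9 + 7 + (-10) + 7 = 12.
Optimal value attained by: walk 1->3->0->2->0->2.
Answer: (C^⊗5)[1][2] = 12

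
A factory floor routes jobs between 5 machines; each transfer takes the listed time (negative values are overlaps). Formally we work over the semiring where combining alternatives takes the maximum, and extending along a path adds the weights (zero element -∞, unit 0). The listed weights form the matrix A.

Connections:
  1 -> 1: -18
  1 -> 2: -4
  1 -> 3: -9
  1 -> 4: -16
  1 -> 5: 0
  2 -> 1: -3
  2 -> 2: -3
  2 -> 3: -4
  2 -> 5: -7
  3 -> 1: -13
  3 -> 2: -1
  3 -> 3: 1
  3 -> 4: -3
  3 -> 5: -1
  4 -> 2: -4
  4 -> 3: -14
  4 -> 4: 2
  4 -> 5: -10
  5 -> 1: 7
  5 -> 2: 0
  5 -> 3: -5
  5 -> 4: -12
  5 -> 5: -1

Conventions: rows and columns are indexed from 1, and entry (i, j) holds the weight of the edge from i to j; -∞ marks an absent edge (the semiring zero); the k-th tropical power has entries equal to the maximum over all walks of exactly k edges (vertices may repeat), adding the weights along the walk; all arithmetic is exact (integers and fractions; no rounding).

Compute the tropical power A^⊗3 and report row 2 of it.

A^⊗2:
  [7, 0, -5, -12, -1]
  [0, -5, -3, -7, -3]
  [6, 0, 2, -1, 0]
  [-3, -2, -8, 4, -8]
  [6, 3, -2, -8, 7]
A^⊗3:
  [6, 3, -2, -8, 7]
  [4, -3, -2, -5, 0]
  [7, 2, 3, 1, 6]
  [-1, 0, -6, 6, -3]
  [14, 7, 2, -5, 6]
Answer: row 2 of A^⊗3 = [4, -3, -2, -5, 0]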